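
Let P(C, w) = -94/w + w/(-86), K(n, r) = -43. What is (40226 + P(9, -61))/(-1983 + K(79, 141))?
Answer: -211037401/10628396 ≈ -19.856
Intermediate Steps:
P(C, w) = -94/w - w/86 (P(C, w) = -94/w + w*(-1/86) = -94/w - w/86)
(40226 + P(9, -61))/(-1983 + K(79, 141)) = (40226 + (-94/(-61) - 1/86*(-61)))/(-1983 - 43) = (40226 + (-94*(-1/61) + 61/86))/(-2026) = (40226 + (94/61 + 61/86))*(-1/2026) = (40226 + 11805/5246)*(-1/2026) = (211037401/5246)*(-1/2026) = -211037401/10628396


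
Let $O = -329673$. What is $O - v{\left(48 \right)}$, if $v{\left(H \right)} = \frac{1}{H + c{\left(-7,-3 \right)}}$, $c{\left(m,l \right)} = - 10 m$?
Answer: $- \frac{38901415}{118} \approx -3.2967 \cdot 10^{5}$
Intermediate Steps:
$v{\left(H \right)} = \frac{1}{70 + H}$ ($v{\left(H \right)} = \frac{1}{H - -70} = \frac{1}{H + 70} = \frac{1}{70 + H}$)
$O - v{\left(48 \right)} = -329673 - \frac{1}{70 + 48} = -329673 - \frac{1}{118} = - \frac{38901415}{118}$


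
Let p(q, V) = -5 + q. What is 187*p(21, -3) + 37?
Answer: 3029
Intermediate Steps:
187*p(21, -3) + 37 = 187*(-5 + 21) + 37 = 187*16 + 37 = 2992 + 37 = 3029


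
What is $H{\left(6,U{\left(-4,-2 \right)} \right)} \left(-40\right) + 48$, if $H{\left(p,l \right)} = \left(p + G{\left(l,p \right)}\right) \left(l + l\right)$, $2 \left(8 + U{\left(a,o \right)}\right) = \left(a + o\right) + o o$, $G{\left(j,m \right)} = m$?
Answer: $8688$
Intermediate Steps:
$U{\left(a,o \right)} = -8 + \frac{a}{2} + \frac{o}{2} + \frac{o^{2}}{2}$ ($U{\left(a,o \right)} = -8 + \frac{\left(a + o\right) + o o}{2} = -8 + \frac{\left(a + o\right) + o^{2}}{2} = -8 + \frac{a + o + o^{2}}{2} = -8 + \left(\frac{a}{2} + \frac{o}{2} + \frac{o^{2}}{2}\right) = -8 + \frac{a}{2} + \frac{o}{2} + \frac{o^{2}}{2}$)
$H{\left(p,l \right)} = 4 l p$ ($H{\left(p,l \right)} = \left(p + p\right) \left(l + l\right) = 2 p 2 l = 4 l p$)
$H{\left(6,U{\left(-4,-2 \right)} \right)} \left(-40\right) + 48 = 4 \left(-8 + \frac{1}{2} \left(-4\right) + \frac{1}{2} \left(-2\right) + \frac{\left(-2\right)^{2}}{2}\right) 6 \left(-40\right) + 48 = 4 \left(-8 - 2 - 1 + \frac{1}{2} \cdot 4\right) 6 \left(-40\right) + 48 = 4 \left(-8 - 2 - 1 + 2\right) 6 \left(-40\right) + 48 = 4 \left(-9\right) 6 \left(-40\right) + 48 = \left(-216\right) \left(-40\right) + 48 = 8640 + 48 = 8688$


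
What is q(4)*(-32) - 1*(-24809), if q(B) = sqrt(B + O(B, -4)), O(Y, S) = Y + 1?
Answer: 24713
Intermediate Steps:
O(Y, S) = 1 + Y
q(B) = sqrt(1 + 2*B) (q(B) = sqrt(B + (1 + B)) = sqrt(1 + 2*B))
q(4)*(-32) - 1*(-24809) = sqrt(1 + 2*4)*(-32) - 1*(-24809) = sqrt(1 + 8)*(-32) + 24809 = sqrt(9)*(-32) + 24809 = 3*(-32) + 24809 = -96 + 24809 = 24713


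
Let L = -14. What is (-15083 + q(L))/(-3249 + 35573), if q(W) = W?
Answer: -15097/32324 ≈ -0.46705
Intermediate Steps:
(-15083 + q(L))/(-3249 + 35573) = (-15083 - 14)/(-3249 + 35573) = -15097/32324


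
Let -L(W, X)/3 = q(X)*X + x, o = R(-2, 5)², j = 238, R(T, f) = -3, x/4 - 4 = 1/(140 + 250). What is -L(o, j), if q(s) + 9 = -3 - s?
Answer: -11599378/65 ≈ -1.7845e+5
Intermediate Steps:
x = 3122/195 (x = 16 + 4/(140 + 250) = 16 + 4/390 = 16 + 4*(1/390) = 16 + 2/195 = 3122/195 ≈ 16.010)
q(s) = -12 - s (q(s) = -9 + (-3 - s) = -12 - s)
o = 9 (o = (-3)² = 9)
L(W, X) = -3122/65 - 3*X*(-12 - X) (L(W, X) = -3*((-12 - X)*X + 3122/195) = -3*(X*(-12 - X) + 3122/195) = -3*(3122/195 + X*(-12 - X)) = -3122/65 - 3*X*(-12 - X))
-L(o, j) = -(-3122/65 + 3*238*(12 + 238)) = -(-3122/65 + 3*238*250) = -(-3122/65 + 178500) = -1*11599378/65 = -11599378/65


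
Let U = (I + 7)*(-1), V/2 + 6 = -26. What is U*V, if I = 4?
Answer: 704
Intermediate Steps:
V = -64 (V = -12 + 2*(-26) = -12 - 52 = -64)
U = -11 (U = (4 + 7)*(-1) = 11*(-1) = -11)
U*V = -11*(-64) = 704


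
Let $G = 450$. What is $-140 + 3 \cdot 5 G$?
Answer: $6610$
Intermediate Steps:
$-140 + 3 \cdot 5 G = -140 + 3 \cdot 5 \cdot 450 = -140 + 15 \cdot 450 = -140 + 6750 = 6610$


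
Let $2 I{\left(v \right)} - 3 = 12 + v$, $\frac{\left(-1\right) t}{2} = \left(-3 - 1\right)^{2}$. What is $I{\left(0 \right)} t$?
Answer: $-240$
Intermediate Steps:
$t = -32$ ($t = - 2 \left(-3 - 1\right)^{2} = - 2 \left(-4\right)^{2} = \left(-2\right) 16 = -32$)
$I{\left(v \right)} = \frac{15}{2} + \frac{v}{2}$ ($I{\left(v \right)} = \frac{3}{2} + \frac{12 + v}{2} = \frac{3}{2} + \left(6 + \frac{v}{2}\right) = \frac{15}{2} + \frac{v}{2}$)
$I{\left(0 \right)} t = \left(\frac{15}{2} + \frac{1}{2} \cdot 0\right) \left(-32\right) = \left(\frac{15}{2} + 0\right) \left(-32\right) = \frac{15}{2} \left(-32\right) = -240$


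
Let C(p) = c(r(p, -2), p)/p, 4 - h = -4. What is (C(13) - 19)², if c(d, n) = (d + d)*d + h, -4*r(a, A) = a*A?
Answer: 95481/676 ≈ 141.24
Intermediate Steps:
r(a, A) = -A*a/4 (r(a, A) = -a*A/4 = -A*a/4)
h = 8 (h = 4 - 1*(-4) = 4 + 4 = 8)
c(d, n) = 8 + 2*d² (c(d, n) = (d + d)*d + 8 = (2*d)*d + 8 = 2*d² + 8 = 8 + 2*d²)
C(p) = (8 + p²/2)/p (C(p) = (8 + 2*(-¼*(-2)*p)²)/p = (8 + 2*(p/2)²)/p = (8 + 2*(p²/4))/p = (8 + p²/2)/p)
(C(13) - 19)² = (((½)*13 + 8/13) - 19)² = ((13/2 + 8*(1/13)) - 19)² = ((13/2 + 8/13) - 19)² = (185/26 - 19)² = (-309/26)² = 95481/676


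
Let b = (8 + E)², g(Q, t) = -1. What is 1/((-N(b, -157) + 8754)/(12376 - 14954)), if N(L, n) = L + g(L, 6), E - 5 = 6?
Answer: -1289/4197 ≈ -0.30712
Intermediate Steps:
E = 11 (E = 5 + 6 = 11)
b = 361 (b = (8 + 11)² = 19² = 361)
N(L, n) = -1 + L (N(L, n) = L - 1 = -1 + L)
1/((-N(b, -157) + 8754)/(12376 - 14954)) = 1/((-(-1 + 361) + 8754)/(12376 - 14954)) = 1/((-1*360 + 8754)/(-2578)) = 1/((-360 + 8754)*(-1/2578)) = 1/(8394*(-1/2578)) = 1/(-4197/1289) = -1289/4197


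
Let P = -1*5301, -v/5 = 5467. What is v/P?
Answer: 27335/5301 ≈ 5.1566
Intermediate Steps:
v = -27335 (v = -5*5467 = -27335)
P = -5301
v/P = -27335/(-5301) = -27335*(-1/5301) = 27335/5301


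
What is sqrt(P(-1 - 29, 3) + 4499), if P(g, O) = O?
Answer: sqrt(4502) ≈ 67.097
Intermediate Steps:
sqrt(P(-1 - 29, 3) + 4499) = sqrt(3 + 4499) = sqrt(4502)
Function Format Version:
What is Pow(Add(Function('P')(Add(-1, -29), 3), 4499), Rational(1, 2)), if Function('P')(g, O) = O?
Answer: Pow(4502, Rational(1, 2)) ≈ 67.097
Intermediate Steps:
Pow(Add(Function('P')(Add(-1, -29), 3), 4499), Rational(1, 2)) = Pow(Add(3, 4499), Rational(1, 2)) = Pow(4502, Rational(1, 2))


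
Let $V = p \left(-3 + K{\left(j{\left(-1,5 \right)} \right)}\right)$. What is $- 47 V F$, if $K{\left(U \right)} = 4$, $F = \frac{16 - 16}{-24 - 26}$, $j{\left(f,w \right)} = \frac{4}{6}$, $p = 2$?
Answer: $0$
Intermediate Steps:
$j{\left(f,w \right)} = \frac{2}{3}$ ($j{\left(f,w \right)} = 4 \cdot \frac{1}{6} = \frac{2}{3}$)
$F = 0$ ($F = \frac{0}{-50} = 0 \left(- \frac{1}{50}\right) = 0$)
$V = 2$ ($V = 2 \left(-3 + 4\right) = 2 \cdot 1 = 2$)
$- 47 V F = - 47 \cdot 2 \cdot 0 = \left(-47\right) 0 = 0$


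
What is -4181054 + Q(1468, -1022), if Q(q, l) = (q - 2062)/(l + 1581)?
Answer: -2337209780/559 ≈ -4.1811e+6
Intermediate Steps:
Q(q, l) = (-2062 + q)/(1581 + l)
-4181054 + Q(1468, -1022) = -4181054 + (-2062 + 1468)/(1581 - 1022) = -4181054 - 594/559 = -2337209780/559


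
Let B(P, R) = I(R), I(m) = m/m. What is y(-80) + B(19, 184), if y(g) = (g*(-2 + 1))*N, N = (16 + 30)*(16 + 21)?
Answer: 136161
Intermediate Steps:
I(m) = 1
B(P, R) = 1
N = 1702 (N = 46*37 = 1702)
y(g) = -1702*g (y(g) = (g*(-2 + 1))*1702 = (g*(-1))*1702 = -g*1702 = -1702*g)
y(-80) + B(19, 184) = -1702*(-80) + 1 = 136160 + 1 = 136161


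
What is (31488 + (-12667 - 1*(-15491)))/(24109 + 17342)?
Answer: 34312/41451 ≈ 0.82777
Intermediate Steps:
(31488 + (-12667 - 1*(-15491)))/(24109 + 17342) = (31488 + (-12667 + 15491))/41451 = (31488 + 2824)*(1/41451) = 34312*(1/41451) = 34312/41451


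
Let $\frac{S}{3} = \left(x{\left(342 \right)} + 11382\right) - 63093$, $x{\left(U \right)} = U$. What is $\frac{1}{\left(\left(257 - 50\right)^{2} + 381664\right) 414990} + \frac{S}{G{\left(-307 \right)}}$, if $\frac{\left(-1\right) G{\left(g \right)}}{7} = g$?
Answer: $- \frac{27148822125513941}{378586428570630} \approx -71.711$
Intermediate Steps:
$G{\left(g \right)} = - 7 g$
$S = -154107$ ($S = 3 \left(\left(342 + 11382\right) - 63093\right) = 3 \left(11724 - 63093\right) = 3 \left(-51369\right) = -154107$)
$\frac{1}{\left(\left(257 - 50\right)^{2} + 381664\right) 414990} + \frac{S}{G{\left(-307 \right)}} = \frac{1}{\left(\left(257 - 50\right)^{2} + 381664\right) 414990} - \frac{154107}{\left(-7\right) \left(-307\right)} = \frac{1}{207^{2} + 381664} \cdot \frac{1}{414990} - \frac{154107}{2149} = \frac{1}{42849 + 381664} \cdot \frac{1}{414990} - \frac{154107}{2149} = \frac{1}{424513} \cdot \frac{1}{414990} - \frac{154107}{2149} = \frac{1}{176168649870} - \frac{154107}{2149} = - \frac{27148822125513941}{378586428570630}$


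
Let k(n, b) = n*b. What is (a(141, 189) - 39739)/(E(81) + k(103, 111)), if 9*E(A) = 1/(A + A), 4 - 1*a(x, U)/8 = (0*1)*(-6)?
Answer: -57892806/16669315 ≈ -3.4730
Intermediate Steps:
a(x, U) = 32 (a(x, U) = 32 - 8*0*1*(-6) = 32 - 0*(-6) = 32 - 8*0 = 32 + 0 = 32)
E(A) = 1/(18*A) (E(A) = 1/(9*(A + A)) = 1/(9*((2*A))) = (1/(2*A))/9 = 1/(18*A))
k(n, b) = b*n
(a(141, 189) - 39739)/(E(81) + k(103, 111)) = (32 - 39739)/((1/18)/81 + 111*103) = -39707/((1/18)*(1/81) + 11433) = -39707/(1/1458 + 11433) = -39707/16669315/1458 = -39707*1458/16669315 = -57892806/16669315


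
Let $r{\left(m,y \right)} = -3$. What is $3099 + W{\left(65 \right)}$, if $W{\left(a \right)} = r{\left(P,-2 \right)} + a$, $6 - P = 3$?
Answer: $3161$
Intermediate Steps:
$P = 3$ ($P = 6 - 3 = 3$)
$W{\left(a \right)} = -3 + a$
$3099 + W{\left(65 \right)} = 3099 + \left(-3 + 65\right) = 3099 + 62 = 3161$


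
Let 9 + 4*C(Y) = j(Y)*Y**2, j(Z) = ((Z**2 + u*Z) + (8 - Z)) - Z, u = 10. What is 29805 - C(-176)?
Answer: -916026947/4 ≈ -2.2901e+8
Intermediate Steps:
j(Z) = 8 + Z**2 + 8*Z (j(Z) = ((Z**2 + 10*Z) + (8 - Z)) - Z = (8 + Z**2 + 9*Z) - Z = 8 + Z**2 + 8*Z)
C(Y) = -9/4 + Y**2*(8 + Y**2 + 8*Y)/4 (C(Y) = -9/4 + ((8 + Y**2 + 8*Y)*Y**2)/4 = -9/4 + (Y**2*(8 + Y**2 + 8*Y))/4 = -9/4 + Y**2*(8 + Y**2 + 8*Y)/4)
29805 - C(-176) = 29805 - (-9/4 + (1/4)*(-176)**2*(8 + (-176)**2 + 8*(-176))) = 29805 - (-9/4 + (1/4)*30976*(8 + 30976 - 1408)) = 29805 - (-9/4 + (1/4)*30976*29576) = 29805 - (-9/4 + 229036544) = 29805 - 1*916146167/4 = 29805 - 916146167/4 = -916026947/4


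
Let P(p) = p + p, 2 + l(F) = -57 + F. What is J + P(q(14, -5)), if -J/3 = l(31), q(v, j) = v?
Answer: 112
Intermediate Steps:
l(F) = -59 + F (l(F) = -2 + (-57 + F) = -59 + F)
J = 84 (J = -3*(-59 + 31) = -3*(-28) = 84)
P(p) = 2*p
J + P(q(14, -5)) = 84 + 2*14 = 84 + 28 = 112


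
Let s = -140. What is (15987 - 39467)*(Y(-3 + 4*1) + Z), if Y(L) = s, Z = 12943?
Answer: -300614440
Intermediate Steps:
Y(L) = -140
(15987 - 39467)*(Y(-3 + 4*1) + Z) = (15987 - 39467)*(-140 + 12943) = -23480*12803 = -300614440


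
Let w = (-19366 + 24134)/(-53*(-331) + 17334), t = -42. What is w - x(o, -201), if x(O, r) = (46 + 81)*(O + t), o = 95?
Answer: -234752319/34877 ≈ -6730.9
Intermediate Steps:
w = 4768/34877 (w = 4768/(17543 + 17334) = 4768/34877 ≈ 0.13671)
x(O, r) = -5334 + 127*O (x(O, r) = (46 + 81)*(O - 42) = 127*(-42 + O) = -5334 + 127*O)
w - x(o, -201) = 4768/34877 - (-5334 + 127*95) = 4768/34877 - (-5334 + 12065) = 4768/34877 - 1*6731 = 4768/34877 - 6731 = -234752319/34877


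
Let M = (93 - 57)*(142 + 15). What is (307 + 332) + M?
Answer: 6291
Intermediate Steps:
M = 5652 (M = 36*157 = 5652)
(307 + 332) + M = (307 + 332) + 5652 = 639 + 5652 = 6291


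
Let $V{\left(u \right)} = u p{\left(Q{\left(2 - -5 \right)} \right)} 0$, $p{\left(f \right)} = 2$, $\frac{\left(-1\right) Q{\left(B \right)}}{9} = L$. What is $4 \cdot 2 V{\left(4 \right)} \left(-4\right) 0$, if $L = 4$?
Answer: $0$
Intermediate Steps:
$Q{\left(B \right)} = -36$ ($Q{\left(B \right)} = \left(-9\right) 4 = -36$)
$V{\left(u \right)} = 0$ ($V{\left(u \right)} = u 2 \cdot 0 = 2 u 0 = 0$)
$4 \cdot 2 V{\left(4 \right)} \left(-4\right) 0 = 4 \cdot 2 \cdot 0 \left(-4\right) 0 = 8 \cdot 0 \cdot 0 = 8 \cdot 0 = 0$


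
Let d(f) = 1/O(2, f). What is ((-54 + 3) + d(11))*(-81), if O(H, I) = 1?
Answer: 4050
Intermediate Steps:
d(f) = 1 (d(f) = 1/1 = 1)
((-54 + 3) + d(11))*(-81) = ((-54 + 3) + 1)*(-81) = (-51 + 1)*(-81) = -50*(-81) = 4050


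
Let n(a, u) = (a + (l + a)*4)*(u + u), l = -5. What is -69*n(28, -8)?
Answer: 132480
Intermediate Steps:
n(a, u) = 2*u*(-20 + 5*a) (n(a, u) = (a + (-5 + a)*4)*(u + u) = (a + (-20 + 4*a))*(2*u) = (-20 + 5*a)*(2*u) = 2*u*(-20 + 5*a))
-69*n(28, -8) = -690*(-8)*(-4 + 28) = -690*(-8)*24 = -69*(-1920) = 132480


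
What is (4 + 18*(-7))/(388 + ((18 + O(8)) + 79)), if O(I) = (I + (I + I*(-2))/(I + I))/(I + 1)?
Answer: -732/2915 ≈ -0.25111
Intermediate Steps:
O(I) = (-1/2 + I)/(1 + I) (O(I) = (I + (I - 2*I)/((2*I)))/(1 + I) = (I + (-I)*(1/(2*I)))/(1 + I) = (I - 1/2)/(1 + I) = (-1/2 + I)/(1 + I))
(4 + 18*(-7))/(388 + ((18 + O(8)) + 79)) = (4 + 18*(-7))/(388 + ((18 + (-1/2 + 8)/(1 + 8)) + 79)) = (4 - 126)/(388 + ((18 + (15/2)/9) + 79)) = -122/(388 + ((18 + (1/9)*(15/2)) + 79)) = -122/(388 + ((18 + 5/6) + 79)) = -122/(388 + (113/6 + 79)) = -122/(388 + 587/6) = -122/2915/6 = -122*6/2915 = -732/2915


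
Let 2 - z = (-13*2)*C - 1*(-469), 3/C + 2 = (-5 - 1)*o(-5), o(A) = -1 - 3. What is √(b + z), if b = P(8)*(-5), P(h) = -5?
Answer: I*√53053/11 ≈ 20.939*I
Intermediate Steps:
o(A) = -4
C = 3/22 (C = 3/(-2 + (-5 - 1)*(-4)) = 3/(-2 - 6*(-4)) = 3/(-2 + 24) = 3/22 ≈ 0.13636)
b = 25 (b = -5*(-5) = 25)
z = -5098/11 (z = 2 - (-13*2*(3/22) - 1*(-469)) = 2 - (-26*3/22 + 469) = 2 - (-39/11 + 469) = 2 - 1*5120/11 = 2 - 5120/11 = -5098/11 ≈ -463.45)
√(b + z) = √(25 - 5098/11) = √(-4823/11) = I*√53053/11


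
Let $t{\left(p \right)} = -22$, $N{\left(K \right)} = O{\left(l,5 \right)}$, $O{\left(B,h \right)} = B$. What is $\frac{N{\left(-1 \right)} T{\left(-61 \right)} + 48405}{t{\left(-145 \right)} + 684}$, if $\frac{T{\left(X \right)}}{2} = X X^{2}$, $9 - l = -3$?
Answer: $- \frac{5399139}{662} \approx -8155.8$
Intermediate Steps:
$l = 12$ ($l = 9 - -3 = 9 + 3 = 12$)
$N{\left(K \right)} = 12$
$T{\left(X \right)} = 2 X^{3}$ ($T{\left(X \right)} = 2 X X^{2} = 2 X^{3}$)
$\frac{N{\left(-1 \right)} T{\left(-61 \right)} + 48405}{t{\left(-145 \right)} + 684} = \frac{12 \cdot 2 \left(-61\right)^{3} + 48405}{-22 + 684} = \frac{12 \cdot 2 \left(-226981\right) + 48405}{662} = \left(12 \left(-453962\right) + 48405\right) \frac{1}{662} = \left(-5447544 + 48405\right) \frac{1}{662} = \left(-5399139\right) \frac{1}{662} = - \frac{5399139}{662}$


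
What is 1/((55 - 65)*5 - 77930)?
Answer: -1/77980 ≈ -1.2824e-5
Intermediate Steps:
1/((55 - 65)*5 - 77930) = 1/(-10*5 - 77930) = 1/(-50 - 77930) = 1/(-77980) = -1/77980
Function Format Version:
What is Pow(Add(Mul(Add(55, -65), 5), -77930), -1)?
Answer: Rational(-1, 77980) ≈ -1.2824e-5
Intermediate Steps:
Pow(Add(Mul(Add(55, -65), 5), -77930), -1) = Pow(Add(Mul(-10, 5), -77930), -1) = Pow(Add(-50, -77930), -1) = Pow(-77980, -1) = Rational(-1, 77980)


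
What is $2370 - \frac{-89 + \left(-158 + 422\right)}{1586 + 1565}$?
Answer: $\frac{7467695}{3151} \approx 2369.9$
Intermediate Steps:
$2370 - \frac{-89 + \left(-158 + 422\right)}{1586 + 1565} = 2370 - \frac{-89 + 264}{3151} = 2370 - 175 \cdot \frac{1}{3151} = 2370 - \frac{175}{3151} = \frac{7467695}{3151}$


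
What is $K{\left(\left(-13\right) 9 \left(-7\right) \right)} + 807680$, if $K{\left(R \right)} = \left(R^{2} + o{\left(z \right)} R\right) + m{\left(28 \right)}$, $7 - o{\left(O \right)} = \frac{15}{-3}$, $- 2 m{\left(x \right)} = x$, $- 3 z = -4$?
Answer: $1488255$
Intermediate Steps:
$z = \frac{4}{3}$ ($z = \left(- \frac{1}{3}\right) \left(-4\right) = \frac{4}{3} \approx 1.3333$)
$m{\left(x \right)} = - \frac{x}{2}$
$o{\left(O \right)} = 12$ ($o{\left(O \right)} = 7 - \frac{15}{-3} = 7 - 15 \left(- \frac{1}{3}\right) = 7 - -5 = 7 + 5 = 12$)
$K{\left(R \right)} = -14 + R^{2} + 12 R$ ($K{\left(R \right)} = \left(R^{2} + 12 R\right) - 14 = -14 + R^{2} + 12 R$)
$K{\left(\left(-13\right) 9 \left(-7\right) \right)} + 807680 = \left(-14 + \left(\left(-13\right) 9 \left(-7\right)\right)^{2} + 12 \left(-13\right) 9 \left(-7\right)\right) + 807680 = \left(-14 + \left(\left(-117\right) \left(-7\right)\right)^{2} + 12 \left(\left(-117\right) \left(-7\right)\right)\right) + 807680 = \left(-14 + 819^{2} + 12 \cdot 819\right) + 807680 = \left(-14 + 670761 + 9828\right) + 807680 = 680575 + 807680 = 1488255$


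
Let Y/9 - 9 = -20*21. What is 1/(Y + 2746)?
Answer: -1/953 ≈ -0.0010493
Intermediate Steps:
Y = -3699 (Y = 81 + 9*(-20*21) = 81 + 9*(-420) = 81 - 3780 = -3699)
1/(Y + 2746) = 1/(-3699 + 2746) = 1/(-953) = -1/953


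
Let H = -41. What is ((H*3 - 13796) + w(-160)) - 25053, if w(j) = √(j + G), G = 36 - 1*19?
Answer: -38972 + I*√143 ≈ -38972.0 + 11.958*I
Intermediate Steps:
G = 17 (G = 36 - 19 = 17)
w(j) = √(17 + j) (w(j) = √(j + 17) = √(17 + j))
((H*3 - 13796) + w(-160)) - 25053 = ((-41*3 - 13796) + √(17 - 160)) - 25053 = ((-123 - 13796) + √(-143)) - 25053 = (-13919 + I*√143) - 25053 = -38972 + I*√143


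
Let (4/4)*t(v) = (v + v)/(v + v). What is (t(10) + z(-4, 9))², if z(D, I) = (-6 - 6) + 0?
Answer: 121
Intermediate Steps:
z(D, I) = -12 (z(D, I) = -12 + 0 = -12)
t(v) = 1 (t(v) = (v + v)/(v + v) = (2*v)/((2*v)) = (2*v)*(1/(2*v)) = 1)
(t(10) + z(-4, 9))² = (1 - 12)² = (-11)² = 121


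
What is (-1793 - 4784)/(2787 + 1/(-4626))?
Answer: -30425202/12892661 ≈ -2.3599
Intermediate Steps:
(-1793 - 4784)/(2787 + 1/(-4626)) = -6577/(2787 - 1/4626) = -6577/12892661/4626 = -6577*4626/12892661 = -30425202/12892661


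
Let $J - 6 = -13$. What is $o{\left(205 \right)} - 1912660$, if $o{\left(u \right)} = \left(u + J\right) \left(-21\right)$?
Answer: $-1916818$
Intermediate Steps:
$J = -7$ ($J = 6 - 13 = -7$)
$o{\left(u \right)} = 147 - 21 u$ ($o{\left(u \right)} = \left(u - 7\right) \left(-21\right) = \left(-7 + u\right) \left(-21\right) = 147 - 21 u$)
$o{\left(205 \right)} - 1912660 = \left(147 - 4305\right) - 1912660 = -4158 - 1912660 = -1916818$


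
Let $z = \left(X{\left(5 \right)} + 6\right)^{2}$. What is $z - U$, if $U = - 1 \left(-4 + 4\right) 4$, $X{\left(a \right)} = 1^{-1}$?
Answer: $49$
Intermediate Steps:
$X{\left(a \right)} = 1$
$U = 0$ ($U = - 1 \cdot 0 \cdot 4 = \left(-1\right) 0 \cdot 4 = 0 \cdot 4 = 0$)
$z = 49$ ($z = \left(1 + 6\right)^{2} = 7^{2} = 49$)
$z - U = 49 - 0 = 49 + 0 = 49$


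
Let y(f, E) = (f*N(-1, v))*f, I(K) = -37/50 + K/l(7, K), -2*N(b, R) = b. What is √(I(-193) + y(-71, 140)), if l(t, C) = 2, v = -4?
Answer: √242326/10 ≈ 49.227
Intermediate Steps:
N(b, R) = -b/2
I(K) = -37/50 + K/2
y(f, E) = f²/2 (y(f, E) = (f*(-½*(-1)))*f = (f*(½))*f = (f/2)*f = f²/2)
√(I(-193) + y(-71, 140)) = √((-37/50 + (½)*(-193)) + (½)*(-71)²) = √((-37/50 - 193/2) + (½)*5041) = √(-2431/25 + 5041/2) = √(121163/50) = √242326/10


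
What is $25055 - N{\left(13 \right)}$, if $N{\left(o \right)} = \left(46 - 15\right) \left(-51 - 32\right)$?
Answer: $27628$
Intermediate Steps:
$N{\left(o \right)} = -2573$ ($N{\left(o \right)} = 31 \left(-83\right) = -2573$)
$25055 - N{\left(13 \right)} = 25055 - -2573 = 25055 + 2573 = 27628$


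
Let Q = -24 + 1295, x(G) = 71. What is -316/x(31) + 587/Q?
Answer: -359959/90241 ≈ -3.9889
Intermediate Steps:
Q = 1271
-316/x(31) + 587/Q = -316/71 + 587/1271 = -359959/90241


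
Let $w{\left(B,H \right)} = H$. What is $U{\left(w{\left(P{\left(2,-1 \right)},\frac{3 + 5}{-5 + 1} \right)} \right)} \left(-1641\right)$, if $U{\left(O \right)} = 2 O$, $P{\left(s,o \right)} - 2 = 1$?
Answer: $6564$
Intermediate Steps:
$P{\left(s,o \right)} = 3$ ($P{\left(s,o \right)} = 2 + 1 = 3$)
$U{\left(w{\left(P{\left(2,-1 \right)},\frac{3 + 5}{-5 + 1} \right)} \right)} \left(-1641\right) = 2 \frac{3 + 5}{-5 + 1} \left(-1641\right) = 2 \frac{8}{-4} \left(-1641\right) = 2 \cdot 8 \left(- \frac{1}{4}\right) \left(-1641\right) = 2 \left(-2\right) \left(-1641\right) = \left(-4\right) \left(-1641\right) = 6564$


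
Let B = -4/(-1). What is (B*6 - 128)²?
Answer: 10816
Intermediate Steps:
B = 4 (B = -4*(-1) = 4)
(B*6 - 128)² = (4*6 - 128)² = (24 - 128)² = (-104)² = 10816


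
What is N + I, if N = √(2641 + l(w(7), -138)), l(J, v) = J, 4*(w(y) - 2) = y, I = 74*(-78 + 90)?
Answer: 888 + √10579/2 ≈ 939.43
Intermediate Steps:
I = 888 (I = 74*12 = 888)
w(y) = 2 + y/4
N = √10579/2 (N = √(2641 + (2 + (¼)*7)) = √(2641 + (2 + 7/4)) = √(2641 + 15/4) = √(10579/4) = √10579/2 ≈ 51.427)
N + I = √10579/2 + 888 = 888 + √10579/2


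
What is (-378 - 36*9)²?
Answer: 492804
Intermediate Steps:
(-378 - 36*9)² = (-378 - 324)² = (-702)² = 492804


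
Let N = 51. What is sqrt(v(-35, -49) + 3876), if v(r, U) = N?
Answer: sqrt(3927) ≈ 62.666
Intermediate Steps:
v(r, U) = 51
sqrt(v(-35, -49) + 3876) = sqrt(51 + 3876) = sqrt(3927)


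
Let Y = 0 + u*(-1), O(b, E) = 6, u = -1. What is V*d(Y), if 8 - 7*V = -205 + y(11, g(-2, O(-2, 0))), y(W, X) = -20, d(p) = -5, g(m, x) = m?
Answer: -1165/7 ≈ -166.43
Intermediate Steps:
Y = 1 (Y = 0 - 1*(-1) = 0 + 1 = 1)
V = 233/7 (V = 8/7 - (-205 - 20)/7 = 8/7 - ⅐*(-225) = 8/7 + 225/7 = 233/7 ≈ 33.286)
V*d(Y) = (233/7)*(-5) = -1165/7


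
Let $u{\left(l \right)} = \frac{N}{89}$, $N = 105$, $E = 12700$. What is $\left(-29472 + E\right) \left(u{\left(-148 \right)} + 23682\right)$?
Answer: $- \frac{35352071916}{89} \approx -3.9721 \cdot 10^{8}$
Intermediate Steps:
$u{\left(l \right)} = \frac{105}{89}$
$\left(-29472 + E\right) \left(u{\left(-148 \right)} + 23682\right) = \left(-29472 + 12700\right) \left(\frac{105}{89} + 23682\right) = \left(-16772\right) \frac{2107803}{89} = - \frac{35352071916}{89}$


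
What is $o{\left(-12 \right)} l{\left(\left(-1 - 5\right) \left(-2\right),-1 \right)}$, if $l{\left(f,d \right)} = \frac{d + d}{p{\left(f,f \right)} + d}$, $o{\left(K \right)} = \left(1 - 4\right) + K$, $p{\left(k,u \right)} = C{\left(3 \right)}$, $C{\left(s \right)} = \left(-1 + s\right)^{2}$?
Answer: $10$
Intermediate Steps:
$p{\left(k,u \right)} = 4$ ($p{\left(k,u \right)} = \left(-1 + 3\right)^{2} = 2^{2} = 4$)
$o{\left(K \right)} = -3 + K$
$l{\left(f,d \right)} = \frac{2 d}{4 + d}$ ($l{\left(f,d \right)} = \frac{d + d}{4 + d} = \frac{2 d}{4 + d}$)
$o{\left(-12 \right)} l{\left(\left(-1 - 5\right) \left(-2\right),-1 \right)} = \left(-3 - 12\right) 2 \left(-1\right) \frac{1}{4 - 1} = - 15 \cdot 2 \left(-1\right) \frac{1}{3} = \left(-15\right) \left(- \frac{2}{3}\right) = 10$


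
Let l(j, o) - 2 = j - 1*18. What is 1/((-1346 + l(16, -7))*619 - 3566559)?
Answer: -1/4399733 ≈ -2.2729e-7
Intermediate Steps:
l(j, o) = -16 + j (l(j, o) = 2 + (j - 1*18) = 2 + (j - 18) = 2 + (-18 + j) = -16 + j)
1/((-1346 + l(16, -7))*619 - 3566559) = 1/((-1346 + (-16 + 16))*619 - 3566559) = 1/((-1346 + 0)*619 - 3566559) = 1/(-1346*619 - 3566559) = 1/(-833174 - 3566559) = 1/(-4399733) = -1/4399733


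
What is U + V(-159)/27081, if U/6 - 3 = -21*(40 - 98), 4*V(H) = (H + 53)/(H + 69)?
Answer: 35711173133/4874580 ≈ 7326.0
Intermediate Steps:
V(H) = (53 + H)/(4*(69 + H)) (V(H) = ((H + 53)/(H + 69))/4 = ((53 + H)/(69 + H))/4 = (53 + H)/(4*(69 + H)))
U = 7326 (U = 18 + 6*(-21*(40 - 98)) = 18 + 6*(-21*(-58)) = 18 + 6*1218 = 18 + 7308 = 7326)
U + V(-159)/27081 = 7326 + ((53 - 159)/(4*(69 - 159)))/27081 = 7326 + ((1/4)*(-106)/(-90))*(1/27081) = 7326 + ((1/4)*(-1/90)*(-106))*(1/27081) = 7326 + (53/180)*(1/27081) = 7326 + 53/4874580 = 35711173133/4874580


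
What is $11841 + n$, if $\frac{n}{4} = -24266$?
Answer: $-85223$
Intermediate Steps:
$n = -97064$ ($n = 4 \left(-24266\right) = -97064$)
$11841 + n = 11841 - 97064 = -85223$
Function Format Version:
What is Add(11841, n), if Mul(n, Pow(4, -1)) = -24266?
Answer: -85223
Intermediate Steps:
n = -97064 (n = Mul(4, -24266) = -97064)
Add(11841, n) = Add(11841, -97064) = -85223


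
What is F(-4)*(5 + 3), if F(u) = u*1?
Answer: -32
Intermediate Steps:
F(u) = u
F(-4)*(5 + 3) = -4*(5 + 3) = -4*8 = -32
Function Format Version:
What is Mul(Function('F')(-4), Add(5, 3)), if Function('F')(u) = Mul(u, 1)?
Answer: -32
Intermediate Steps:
Function('F')(u) = u
Mul(Function('F')(-4), Add(5, 3)) = Mul(-4, Add(5, 3)) = Mul(-4, 8) = -32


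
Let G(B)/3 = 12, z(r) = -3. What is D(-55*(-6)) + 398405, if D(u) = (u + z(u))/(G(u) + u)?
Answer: 48605519/122 ≈ 3.9841e+5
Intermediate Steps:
G(B) = 36 (G(B) = 3*12 = 36)
D(u) = (-3 + u)/(36 + u) (D(u) = (u - 3)/(36 + u) = (-3 + u)/(36 + u))
D(-55*(-6)) + 398405 = (-3 - 55*(-6))/(36 - 55*(-6)) + 398405 = (-3 + 330)/(36 + 330) + 398405 = 327/366 + 398405 = (1/366)*327 + 398405 = 109/122 + 398405 = 48605519/122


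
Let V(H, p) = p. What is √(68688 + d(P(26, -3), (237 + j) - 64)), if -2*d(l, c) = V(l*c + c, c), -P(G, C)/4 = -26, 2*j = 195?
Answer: √274211/2 ≈ 261.83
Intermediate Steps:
j = 195/2 (j = (½)*195 = 195/2 ≈ 97.500)
P(G, C) = 104 (P(G, C) = -4*(-26) = 104)
d(l, c) = -c/2
√(68688 + d(P(26, -3), (237 + j) - 64)) = √(68688 - ((237 + 195/2) - 64)/2) = √(68688 - (669/2 - 64)/2) = √(68688 - ½*541/2) = √(68688 - 541/4) = √(274211/4) = √274211/2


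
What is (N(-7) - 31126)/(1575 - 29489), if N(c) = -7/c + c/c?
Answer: 15562/13957 ≈ 1.1150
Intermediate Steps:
N(c) = 1 - 7/c (N(c) = -7/c + 1 = 1 - 7/c)
(N(-7) - 31126)/(1575 - 29489) = ((-7 - 7)/(-7) - 31126)/(1575 - 29489) = (-⅐*(-14) - 31126)/(-27914) = (2 - 31126)*(-1/27914) = -31124*(-1/27914) = 15562/13957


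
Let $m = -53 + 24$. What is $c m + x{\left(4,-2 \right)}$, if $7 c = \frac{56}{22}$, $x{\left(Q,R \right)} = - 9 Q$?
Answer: $- \frac{512}{11} \approx -46.545$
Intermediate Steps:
$m = -29$
$c = \frac{4}{11}$ ($c = \frac{56 \cdot \frac{1}{22}}{7} = \frac{1}{7} \cdot \frac{28}{11} = \frac{4}{11} \approx 0.36364$)
$c m + x{\left(4,-2 \right)} = \frac{4}{11} \left(-29\right) - 36 = - \frac{116}{11} - 36 = - \frac{512}{11}$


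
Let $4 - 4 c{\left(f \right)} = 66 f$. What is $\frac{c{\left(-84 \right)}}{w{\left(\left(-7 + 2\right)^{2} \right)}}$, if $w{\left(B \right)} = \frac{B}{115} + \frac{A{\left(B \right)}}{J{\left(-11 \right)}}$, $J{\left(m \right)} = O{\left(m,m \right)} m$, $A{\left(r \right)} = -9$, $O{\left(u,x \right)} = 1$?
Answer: $\frac{350911}{262} \approx 1339.4$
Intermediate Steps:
$c{\left(f \right)} = 1 - \frac{33 f}{2}$ ($c{\left(f \right)} = 1 - \frac{66 f}{4} = 1 - \frac{33 f}{2}$)
$J{\left(m \right)} = m$ ($J{\left(m \right)} = 1 m = m$)
$w{\left(B \right)} = \frac{9}{11} + \frac{B}{115}$ ($w{\left(B \right)} = \frac{B}{115} - \frac{9}{-11} = B \frac{1}{115} - - \frac{9}{11} = \frac{B}{115} + \frac{9}{11} = \frac{9}{11} + \frac{B}{115}$)
$\frac{c{\left(-84 \right)}}{w{\left(\left(-7 + 2\right)^{2} \right)}} = \frac{1 - -1386}{\frac{9}{11} + \frac{\left(-7 + 2\right)^{2}}{115}} = \frac{1 + 1386}{\frac{9}{11} + \frac{\left(-5\right)^{2}}{115}} = \frac{1387}{\frac{9}{11} + \frac{1}{115} \cdot 25} = \frac{1387}{\frac{9}{11} + \frac{5}{23}} = \frac{1387}{\frac{262}{253}} = 1387 \cdot \frac{253}{262} = \frac{350911}{262}$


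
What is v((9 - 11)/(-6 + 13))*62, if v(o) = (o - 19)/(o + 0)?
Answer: 4185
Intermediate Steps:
v(o) = (-19 + o)/o
v((9 - 11)/(-6 + 13))*62 = ((-19 + (9 - 11)/(-6 + 13))/(((9 - 11)/(-6 + 13))))*62 = ((-19 - 2/7)/((-2/7)))*62 = ((-19 - 2*⅐)/((-2*⅐)))*62 = ((-19 - 2/7)/(-2/7))*62 = -7/2*(-135/7)*62 = (135/2)*62 = 4185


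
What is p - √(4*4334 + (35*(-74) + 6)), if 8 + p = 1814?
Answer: 1806 - 4*√922 ≈ 1684.5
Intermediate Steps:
p = 1806 (p = -8 + 1814 = 1806)
p - √(4*4334 + (35*(-74) + 6)) = 1806 - √(4*4334 + (35*(-74) + 6)) = 1806 - √(17336 + (-2590 + 6)) = 1806 - √(17336 - 2584) = 1806 - √14752 = 1806 - 4*√922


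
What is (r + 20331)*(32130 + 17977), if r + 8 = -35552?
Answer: -763079503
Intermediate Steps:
r = -35560 (r = -8 - 35552 = -35560)
(r + 20331)*(32130 + 17977) = (-35560 + 20331)*(32130 + 17977) = -15229*50107 = -763079503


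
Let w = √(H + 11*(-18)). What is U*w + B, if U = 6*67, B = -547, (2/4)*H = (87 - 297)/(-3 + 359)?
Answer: -547 + 402*I*√1577703/89 ≈ -547.0 + 5673.5*I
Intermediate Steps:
H = -105/89 (H = 2*((87 - 297)/(-3 + 359)) = 2*(-210/356) = 2*(-210*1/356) = 2*(-105/178) = -105/89 ≈ -1.1798)
w = I*√1577703/89 (w = √(-105/89 + 11*(-18)) = √(-105/89 - 198) = √(-17727/89) = I*√1577703/89 ≈ 14.113*I)
U = 402
U*w + B = 402*(I*√1577703/89) - 547 = 402*I*√1577703/89 - 547 = -547 + 402*I*√1577703/89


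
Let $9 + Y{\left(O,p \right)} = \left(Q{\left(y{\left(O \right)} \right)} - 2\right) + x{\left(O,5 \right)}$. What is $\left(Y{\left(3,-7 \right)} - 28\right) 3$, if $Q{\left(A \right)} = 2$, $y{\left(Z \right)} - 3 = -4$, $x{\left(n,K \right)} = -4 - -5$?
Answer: $-108$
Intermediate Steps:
$x{\left(n,K \right)} = 1$ ($x{\left(n,K \right)} = -4 + 5 = 1$)
$y{\left(Z \right)} = -1$ ($y{\left(Z \right)} = 3 - 4 = -1$)
$Y{\left(O,p \right)} = -8$ ($Y{\left(O,p \right)} = -9 + \left(\left(2 - 2\right) + 1\right) = -9 + \left(0 + 1\right) = -9 + 1 = -8$)
$\left(Y{\left(3,-7 \right)} - 28\right) 3 = \left(-8 - 28\right) 3 = \left(-36\right) 3 = -108$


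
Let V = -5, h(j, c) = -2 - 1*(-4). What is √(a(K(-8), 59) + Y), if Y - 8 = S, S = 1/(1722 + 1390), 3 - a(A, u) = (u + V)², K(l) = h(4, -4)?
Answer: I*√7033399302/1556 ≈ 53.898*I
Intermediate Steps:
h(j, c) = 2 (h(j, c) = -2 + 4 = 2)
K(l) = 2
a(A, u) = 3 - (-5 + u)² (a(A, u) = 3 - (u - 5)² = 3 - (-5 + u)²)
S = 1/3112 ≈ 0.00032134
Y = 24897/3112 (Y = 8 + 1/3112 = 24897/3112 ≈ 8.0003)
√(a(K(-8), 59) + Y) = √((3 - (-5 + 59)²) + 24897/3112) = √((3 - 1*54²) + 24897/3112) = √((3 - 1*2916) + 24897/3112) = √((3 - 2916) + 24897/3112) = √(-2913 + 24897/3112) = √(-9040359/3112) = I*√7033399302/1556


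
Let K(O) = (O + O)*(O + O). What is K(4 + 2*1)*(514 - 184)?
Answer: 47520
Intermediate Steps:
K(O) = 4*O² (K(O) = (2*O)*(2*O) = 4*O²)
K(4 + 2*1)*(514 - 184) = (4*(4 + 2*1)²)*(514 - 184) = (4*(4 + 2)²)*330 = (4*6²)*330 = (4*36)*330 = 144*330 = 47520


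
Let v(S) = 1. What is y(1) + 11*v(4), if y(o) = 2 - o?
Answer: 12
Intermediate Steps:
y(1) + 11*v(4) = (2 - 1*1) + 11*1 = (2 - 1) + 11 = 1 + 11 = 12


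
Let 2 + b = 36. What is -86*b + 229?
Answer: -2695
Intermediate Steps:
b = 34 (b = -2 + 36 = 34)
-86*b + 229 = -86*34 + 229 = -2924 + 229 = -2695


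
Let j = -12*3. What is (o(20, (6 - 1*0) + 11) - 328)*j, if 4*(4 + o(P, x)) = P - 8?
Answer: 11844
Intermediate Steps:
j = -36
o(P, x) = -6 + P/4 (o(P, x) = -4 + (P - 8)/4 = -4 + (-8 + P)/4 = -4 + (-2 + P/4) = -6 + P/4)
(o(20, (6 - 1*0) + 11) - 328)*j = ((-6 + (¼)*20) - 328)*(-36) = ((-6 + 5) - 328)*(-36) = (-1 - 328)*(-36) = -329*(-36) = 11844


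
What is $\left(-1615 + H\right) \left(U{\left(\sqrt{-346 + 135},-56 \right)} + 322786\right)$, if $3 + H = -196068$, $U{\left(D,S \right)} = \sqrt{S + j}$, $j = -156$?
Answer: $-63810273196 - 395372 i \sqrt{53} \approx -6.381 \cdot 10^{10} - 2.8784 \cdot 10^{6} i$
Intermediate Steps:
$U{\left(D,S \right)} = \sqrt{-156 + S}$ ($U{\left(D,S \right)} = \sqrt{S - 156} = \sqrt{-156 + S}$)
$H = -196071$ ($H = -3 - 196068 = -196071$)
$\left(-1615 + H\right) \left(U{\left(\sqrt{-346 + 135},-56 \right)} + 322786\right) = \left(-1615 - 196071\right) \left(\sqrt{-156 - 56} + 322786\right) = - 197686 \left(\sqrt{-212} + 322786\right) = - 197686 \left(2 i \sqrt{53} + 322786\right) = - 197686 \left(322786 + 2 i \sqrt{53}\right) = -63810273196 - 395372 i \sqrt{53}$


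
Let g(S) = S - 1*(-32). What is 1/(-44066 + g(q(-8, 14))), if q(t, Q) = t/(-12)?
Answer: -3/132100 ≈ -2.2710e-5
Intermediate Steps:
q(t, Q) = -t/12 (q(t, Q) = t*(-1/12) = -t/12)
g(S) = 32 + S (g(S) = S + 32 = 32 + S)
1/(-44066 + g(q(-8, 14))) = 1/(-44066 + (32 - 1/12*(-8))) = 1/(-44066 + (32 + 2/3)) = 1/(-44066 + 98/3) = 1/(-132100/3) = -3/132100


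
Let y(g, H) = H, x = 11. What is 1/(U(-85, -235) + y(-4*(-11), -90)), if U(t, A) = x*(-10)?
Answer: -1/200 ≈ -0.0050000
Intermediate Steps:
U(t, A) = -110 (U(t, A) = 11*(-10) = -110)
1/(U(-85, -235) + y(-4*(-11), -90)) = 1/(-110 - 90) = 1/(-200) = -1/200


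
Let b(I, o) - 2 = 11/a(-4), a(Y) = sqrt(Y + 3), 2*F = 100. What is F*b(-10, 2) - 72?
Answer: 28 - 550*I ≈ 28.0 - 550.0*I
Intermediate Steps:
F = 50 (F = (1/2)*100 = 50)
a(Y) = sqrt(3 + Y)
b(I, o) = 2 - 11*I (b(I, o) = 2 + 11/(sqrt(3 - 4)) = 2 + 11/(sqrt(-1)) = 2 + 11/I = 2 + 11*(-I) = 2 - 11*I)
F*b(-10, 2) - 72 = 50*(2 - 11*I) - 72 = (100 - 550*I) - 72 = 28 - 550*I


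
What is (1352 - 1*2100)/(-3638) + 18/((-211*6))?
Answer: 4321/22577 ≈ 0.19139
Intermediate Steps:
(1352 - 1*2100)/(-3638) + 18/((-211*6)) = (1352 - 2100)*(-1/3638) + 18/(-1266) = -748*(-1/3638) + 18*(-1/1266) = 22/107 - 3/211 = 4321/22577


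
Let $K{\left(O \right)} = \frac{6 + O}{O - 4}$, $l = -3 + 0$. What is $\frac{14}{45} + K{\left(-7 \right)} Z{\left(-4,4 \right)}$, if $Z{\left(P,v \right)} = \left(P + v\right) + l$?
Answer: $\frac{19}{495} \approx 0.038384$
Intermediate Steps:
$l = -3$
$Z{\left(P,v \right)} = -3 + P + v$ ($Z{\left(P,v \right)} = \left(P + v\right) - 3 = -3 + P + v$)
$K{\left(O \right)} = \frac{6 + O}{-4 + O}$
$\frac{14}{45} + K{\left(-7 \right)} Z{\left(-4,4 \right)} = \frac{14}{45} + \frac{6 - 7}{-4 - 7} \left(-3 - 4 + 4\right) = 14 \cdot \frac{1}{45} + \frac{1}{-11} \left(-1\right) \left(-3\right) = \frac{14}{45} + \left(- \frac{1}{11}\right) \left(-1\right) \left(-3\right) = \frac{14}{45} + \frac{1}{11} \left(-3\right) = \frac{14}{45} - \frac{3}{11} = \frac{19}{495}$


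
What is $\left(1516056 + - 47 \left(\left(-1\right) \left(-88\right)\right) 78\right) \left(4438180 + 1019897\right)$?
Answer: $6513931079496$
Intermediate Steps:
$\left(1516056 + - 47 \left(\left(-1\right) \left(-88\right)\right) 78\right) \left(4438180 + 1019897\right) = \left(1516056 + \left(-47\right) 88 \cdot 78\right) 5458077 = \left(1516056 - 322608\right) 5458077 = 1193448 \cdot 5458077 = 6513931079496$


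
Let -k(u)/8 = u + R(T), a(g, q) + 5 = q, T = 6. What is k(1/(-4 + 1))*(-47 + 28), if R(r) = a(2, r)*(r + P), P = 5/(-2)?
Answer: 1444/3 ≈ 481.33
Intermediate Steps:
P = -5/2 (P = 5*(-½) = -5/2 ≈ -2.5000)
a(g, q) = -5 + q
R(r) = (-5 + r)*(-5/2 + r) (R(r) = (-5 + r)*(r - 5/2) = (-5 + r)*(-5/2 + r))
k(u) = -28 - 8*u (k(u) = -8*(u + (-5 + 6)*(-5 + 2*6)/2) = -8*(u + (½)*1*(-5 + 12)) = -8*(u + (½)*1*7) = -8*(u + 7/2) = -8*(7/2 + u) = -28 - 8*u)
k(1/(-4 + 1))*(-47 + 28) = (-28 - 8/(-4 + 1))*(-47 + 28) = (-28 - 8/(-3))*(-19) = (-28 - 8*(-⅓))*(-19) = (-28 + 8/3)*(-19) = -76/3*(-19) = 1444/3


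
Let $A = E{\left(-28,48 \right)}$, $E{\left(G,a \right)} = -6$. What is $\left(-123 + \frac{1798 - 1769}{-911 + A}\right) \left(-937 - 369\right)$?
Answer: $\frac{147342920}{917} \approx 1.6068 \cdot 10^{5}$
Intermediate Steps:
$A = -6$
$\left(-123 + \frac{1798 - 1769}{-911 + A}\right) \left(-937 - 369\right) = \left(-123 + \frac{1798 - 1769}{-911 - 6}\right) \left(-937 - 369\right) = \left(-123 + \frac{29}{-917}\right) \left(-1306\right) = \left(-123 + 29 \left(- \frac{1}{917}\right)\right) \left(-1306\right) = \left(-123 - \frac{29}{917}\right) \left(-1306\right) = \left(- \frac{112820}{917}\right) \left(-1306\right) = \frac{147342920}{917}$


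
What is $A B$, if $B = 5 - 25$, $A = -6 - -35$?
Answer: $-580$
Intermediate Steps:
$A = 29$ ($A = -6 + 35 = 29$)
$B = -20$ ($B = 5 - 25 = -20$)
$A B = 29 \left(-20\right) = -580$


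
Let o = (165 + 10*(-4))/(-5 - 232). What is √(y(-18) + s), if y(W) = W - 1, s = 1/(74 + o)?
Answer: I*√5756911930/17413 ≈ 4.3573*I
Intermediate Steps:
o = -125/237 (o = (165 - 40)/(-237) = 125*(-1/237) = -125/237 ≈ -0.52743)
s = 237/17413 (s = 1/(74 - 125/237) = 1/(17413/237) = 237/17413 ≈ 0.013611)
y(W) = -1 + W
√(y(-18) + s) = √((-1 - 18) + 237/17413) = √(-19 + 237/17413) = √(-330610/17413) = I*√5756911930/17413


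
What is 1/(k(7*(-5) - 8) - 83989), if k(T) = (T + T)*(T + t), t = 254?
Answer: -1/102135 ≈ -9.7910e-6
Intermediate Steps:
k(T) = 2*T*(254 + T) (k(T) = (T + T)*(T + 254) = (2*T)*(254 + T) = 2*T*(254 + T))
1/(k(7*(-5) - 8) - 83989) = 1/(2*(7*(-5) - 8)*(254 + (7*(-5) - 8)) - 83989) = 1/(2*(-35 - 8)*(254 + (-35 - 8)) - 83989) = 1/(2*(-43)*(254 - 43) - 83989) = 1/(2*(-43)*211 - 83989) = 1/(-18146 - 83989) = 1/(-102135) = -1/102135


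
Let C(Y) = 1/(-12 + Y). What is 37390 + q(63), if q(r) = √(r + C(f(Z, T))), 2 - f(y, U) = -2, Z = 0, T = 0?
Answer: 37390 + √1006/4 ≈ 37398.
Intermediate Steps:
f(y, U) = 4 (f(y, U) = 2 - 1*(-2) = 2 + 2 = 4)
q(r) = √(-⅛ + r) (q(r) = √(r + 1/(-12 + 4)) = √(r + 1/(-8)) = √(r - ⅛) = √(-⅛ + r))
37390 + q(63) = 37390 + √(-2 + 16*63)/4 = 37390 + √(-2 + 1008)/4 = 37390 + √1006/4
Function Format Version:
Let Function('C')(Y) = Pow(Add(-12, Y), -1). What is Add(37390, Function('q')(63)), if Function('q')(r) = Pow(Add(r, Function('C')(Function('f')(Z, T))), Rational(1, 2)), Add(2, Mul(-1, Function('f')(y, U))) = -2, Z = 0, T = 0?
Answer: Add(37390, Mul(Rational(1, 4), Pow(1006, Rational(1, 2)))) ≈ 37398.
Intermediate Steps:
Function('f')(y, U) = 4 (Function('f')(y, U) = Add(2, Mul(-1, -2)) = Add(2, 2) = 4)
Function('q')(r) = Pow(Add(Rational(-1, 8), r), Rational(1, 2)) (Function('q')(r) = Pow(Add(r, Pow(Add(-12, 4), -1)), Rational(1, 2)) = Pow(Add(r, Pow(-8, -1)), Rational(1, 2)) = Pow(Add(r, Rational(-1, 8)), Rational(1, 2)) = Pow(Add(Rational(-1, 8), r), Rational(1, 2)))
Add(37390, Function('q')(63)) = Add(37390, Mul(Rational(1, 4), Pow(Add(-2, Mul(16, 63)), Rational(1, 2)))) = Add(37390, Mul(Rational(1, 4), Pow(Add(-2, 1008), Rational(1, 2)))) = Add(37390, Mul(Rational(1, 4), Pow(1006, Rational(1, 2))))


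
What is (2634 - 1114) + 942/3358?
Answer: 2552551/1679 ≈ 1520.3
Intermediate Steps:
(2634 - 1114) + 942/3358 = 1520 + 942*(1/3358) = 1520 + 471/1679 = 2552551/1679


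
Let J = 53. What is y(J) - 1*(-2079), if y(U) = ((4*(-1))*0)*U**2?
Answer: 2079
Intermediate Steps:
y(U) = 0 (y(U) = (-4*0)*U**2 = 0*U**2 = 0)
y(J) - 1*(-2079) = 0 - 1*(-2079) = 0 + 2079 = 2079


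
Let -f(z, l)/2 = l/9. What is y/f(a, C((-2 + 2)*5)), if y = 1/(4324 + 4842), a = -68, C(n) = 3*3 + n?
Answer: -1/18332 ≈ -5.4549e-5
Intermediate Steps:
C(n) = 9 + n
f(z, l) = -2*l/9
y = 1/9166 ≈ 0.00010910
y/f(a, C((-2 + 2)*5)) = 1/(9166*((-2*(9 + (-2 + 2)*5)/9))) = 1/(9166*((-2*(9 + 0*5)/9))) = 1/(9166*((-2*(9 + 0)/9))) = 1/(9166*((-2/9*9))) = (1/9166)/(-2) = (1/9166)*(-½) = -1/18332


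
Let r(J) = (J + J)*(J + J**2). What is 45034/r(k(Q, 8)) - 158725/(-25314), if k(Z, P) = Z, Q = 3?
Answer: 95951573/151884 ≈ 631.74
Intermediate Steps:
r(J) = 2*J*(J + J**2) (r(J) = (2*J)*(J + J**2) = 2*J*(J + J**2))
45034/r(k(Q, 8)) - 158725/(-25314) = 45034/((2*3**2*(1 + 3))) - 158725/(-25314) = 45034/((2*9*4)) - 158725*(-1/25314) = 45034/72 + 158725/25314 = 45034*(1/72) + 158725/25314 = 22517/36 + 158725/25314 = 95951573/151884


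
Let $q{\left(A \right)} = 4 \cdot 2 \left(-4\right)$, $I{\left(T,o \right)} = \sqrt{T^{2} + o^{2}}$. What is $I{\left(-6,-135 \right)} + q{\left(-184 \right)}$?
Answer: $-32 + 3 \sqrt{2029} \approx 103.13$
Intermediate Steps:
$q{\left(A \right)} = -32$ ($q{\left(A \right)} = 8 \left(-4\right) = -32$)
$I{\left(-6,-135 \right)} + q{\left(-184 \right)} = \sqrt{\left(-6\right)^{2} + \left(-135\right)^{2}} - 32 = \sqrt{36 + 18225} - 32 = \sqrt{18261} - 32 = 3 \sqrt{2029} - 32 = -32 + 3 \sqrt{2029}$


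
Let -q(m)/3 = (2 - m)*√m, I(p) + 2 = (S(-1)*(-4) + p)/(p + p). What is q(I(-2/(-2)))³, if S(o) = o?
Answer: -729*√2/32 ≈ -32.218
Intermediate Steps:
I(p) = -2 + (4 + p)/(2*p) (I(p) = -2 + (-1*(-4) + p)/(p + p) = -2 + (4 + p)/((2*p)) = -2 + (4 + p)*(1/(2*p)) = -2 + (4 + p)/(2*p))
q(m) = -3*√m*(2 - m) (q(m) = -3*(2 - m)*√m = -3*√m*(2 - m))
q(I(-2/(-2)))³ = (3*√(-3/2 + 2/((-2/(-2))))*(-2 + (-3/2 + 2/((-2/(-2))))))³ = (3*√(-3/2 + 2/((-2*(-½))))*(-2 + (-3/2 + 2/((-2*(-½))))))³ = (3*√(-3/2 + 2/1)*(-2 + (-3/2 + 2/1)))³ = (3*√(-3/2 + 2*1)*(-2 + (-3/2 + 2*1)))³ = (3*√(-3/2 + 2)*(-2 + (-3/2 + 2)))³ = (3*√(½)*(-2 + ½))³ = (3*(√2/2)*(-3/2))³ = (-9*√2/4)³ = -729*√2/32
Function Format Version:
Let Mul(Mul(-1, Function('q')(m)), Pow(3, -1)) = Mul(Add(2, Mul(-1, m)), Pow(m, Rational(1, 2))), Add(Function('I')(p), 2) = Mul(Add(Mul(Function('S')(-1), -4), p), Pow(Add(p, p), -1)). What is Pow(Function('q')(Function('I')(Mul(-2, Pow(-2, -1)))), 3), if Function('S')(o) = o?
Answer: Mul(Rational(-729, 32), Pow(2, Rational(1, 2))) ≈ -32.218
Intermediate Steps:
Function('I')(p) = Add(-2, Mul(Rational(1, 2), Pow(p, -1), Add(4, p))) (Function('I')(p) = Add(-2, Mul(Add(Mul(-1, -4), p), Pow(Add(p, p), -1))) = Add(-2, Mul(Add(4, p), Pow(Mul(2, p), -1))) = Add(-2, Mul(Add(4, p), Mul(Rational(1, 2), Pow(p, -1)))) = Add(-2, Mul(Rational(1, 2), Pow(p, -1), Add(4, p))))
Function('q')(m) = Mul(-3, Pow(m, Rational(1, 2)), Add(2, Mul(-1, m))) (Function('q')(m) = Mul(-3, Mul(Add(2, Mul(-1, m)), Pow(m, Rational(1, 2)))) = Mul(-3, Mul(Pow(m, Rational(1, 2)), Add(2, Mul(-1, m)))) = Mul(-3, Pow(m, Rational(1, 2)), Add(2, Mul(-1, m))))
Pow(Function('q')(Function('I')(Mul(-2, Pow(-2, -1)))), 3) = Pow(Mul(3, Pow(Add(Rational(-3, 2), Mul(2, Pow(Mul(-2, Pow(-2, -1)), -1))), Rational(1, 2)), Add(-2, Add(Rational(-3, 2), Mul(2, Pow(Mul(-2, Pow(-2, -1)), -1))))), 3) = Pow(Mul(3, Pow(Add(Rational(-3, 2), Mul(2, Pow(Mul(-2, Rational(-1, 2)), -1))), Rational(1, 2)), Add(-2, Add(Rational(-3, 2), Mul(2, Pow(Mul(-2, Rational(-1, 2)), -1))))), 3) = Pow(Mul(3, Pow(Add(Rational(-3, 2), Mul(2, Pow(1, -1))), Rational(1, 2)), Add(-2, Add(Rational(-3, 2), Mul(2, Pow(1, -1))))), 3) = Pow(Mul(3, Pow(Add(Rational(-3, 2), Mul(2, 1)), Rational(1, 2)), Add(-2, Add(Rational(-3, 2), Mul(2, 1)))), 3) = Pow(Mul(3, Pow(Add(Rational(-3, 2), 2), Rational(1, 2)), Add(-2, Add(Rational(-3, 2), 2))), 3) = Pow(Mul(3, Pow(Rational(1, 2), Rational(1, 2)), Add(-2, Rational(1, 2))), 3) = Pow(Mul(3, Mul(Rational(1, 2), Pow(2, Rational(1, 2))), Rational(-3, 2)), 3) = Pow(Mul(Rational(-9, 4), Pow(2, Rational(1, 2))), 3) = Mul(Rational(-729, 32), Pow(2, Rational(1, 2)))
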